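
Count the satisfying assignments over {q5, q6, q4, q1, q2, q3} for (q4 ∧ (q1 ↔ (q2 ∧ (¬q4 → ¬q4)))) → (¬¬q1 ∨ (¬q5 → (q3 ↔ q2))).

Initial set: {((q4 ∧ (q1 ↔ (q2 ∧ (¬q4 → ¬q4)))) → (¬¬q1 ∨ (¬q5 → (q3 ↔ q2))))}.
((q4 ∧ (q1 ↔ (q2 ∧ (¬q4 → ¬q4)))) → (¬¬q1 ∨ (¬q5 → (q3 ↔ q2)))): β-rule — branch into ¬(q4 ∧ (q1 ↔ (q2 ∧ (¬q4 → ¬q4))))  //  (¬¬q1 ∨ (¬q5 → (q3 ↔ q2))).
  branch 1 (add ¬(q4 ∧ (q1 ↔ (q2 ∧ (¬q4 → ¬q4))))):
    ¬(q4 ∧ (q1 ↔ (q2 ∧ (¬q4 → ¬q4)))): β-rule — branch into ¬q4  //  ¬(q1 ↔ (q2 ∧ (¬q4 → ¬q4))).
      branch 1.1 (add ¬q4):
        ○ open, literals {q4=F}.
      branch 1.2 (add ¬(q1 ↔ (q2 ∧ (¬q4 → ¬q4)))):
        ¬(q1 ↔ (q2 ∧ (¬q4 → ¬q4))): β-rule — branch into q1, ¬(q2 ∧ (¬q4 → ¬q4))  //  ¬q1, (q2 ∧ (¬q4 → ¬q4)).
          branch 1.2.1 (add q1, ¬(q2 ∧ (¬q4 → ¬q4))):
            ¬(q2 ∧ (¬q4 → ¬q4)): β-rule — branch into ¬q2  //  ¬(¬q4 → ¬q4).
              branch 1.2.1.1 (add ¬q2):
                ○ open, literals {q1=T, q2=F}.
              branch 1.2.1.2 (add ¬(¬q4 → ¬q4)):
                ¬(¬q4 → ¬q4): α-rule — add ¬q4, ¬¬q4.
                × closes — contains both q4 and ¬q4.
          branch 1.2.2 (add ¬q1, (q2 ∧ (¬q4 → ¬q4))):
            (q2 ∧ (¬q4 → ¬q4)): α-rule — add q2, (¬q4 → ¬q4).
            (¬q4 → ¬q4): β-rule — branch into ¬¬q4  //  ¬q4.
              branch 1.2.2.1 (add ¬¬q4):
                ○ open, literals {q1=F, q2=T, q4=T}.
              branch 1.2.2.2 (add ¬q4):
                ○ open, literals {q1=F, q2=T, q4=F}.
  branch 2 (add (¬¬q1 ∨ (¬q5 → (q3 ↔ q2)))):
    (¬¬q1 ∨ (¬q5 → (q3 ↔ q2))): β-rule — branch into ¬¬q1  //  (¬q5 → (q3 ↔ q2)).
      branch 2.1 (add ¬¬q1):
        ¬¬q1: drop double negation, giving q1.
        ○ open, literals {q1=T}.
      branch 2.2 (add (¬q5 → (q3 ↔ q2))):
        (¬q5 → (q3 ↔ q2)): β-rule — branch into ¬¬q5  //  (q3 ↔ q2).
          branch 2.2.1 (add ¬¬q5):
            ○ open, literals {q5=T}.
          branch 2.2.2 (add (q3 ↔ q2)):
            (q3 ↔ q2): β-rule — branch into q3, q2  //  ¬q3, ¬q2.
              branch 2.2.2.1 (add q3, q2):
                ○ open, literals {q2=T, q3=T}.
              branch 2.2.2.2 (add ¬q3, ¬q2):
                ○ open, literals {q2=F, q3=F}.
1 branch closed, 8 open.
Each open branch fixes some atoms; the unmentioned ones are free. Counting distinct full assignments: branch {q4=F} (q5, q6, q1, q2, q3) contributes 32 new; branch {q1=T, q2=F} (q5, q6, q4, q3) contributes 8 new; branch {q1=F, q2=T, q4=T} (q5, q6, q3) contributes 8 new; branch {q1=F, q2=T, q4=F} (q5, q6, q3) contributes 0 new; branch {q1=T} (q5, q6, q4, q2, q3) contributes 8 new; branch {q5=T} (q6, q4, q1, q2, q3) contributes 4 new; branch {q2=T, q3=T} (q5, q6, q4, q1) contributes 0 new; branch {q2=F, q3=F} (q5, q6, q4, q1) contributes 2 new. Total: 62.

62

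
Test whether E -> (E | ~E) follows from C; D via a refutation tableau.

Initial set: {C; D; ~(E -> (E | ~E))}.
~(E -> (E | ~E)): α-rule — add E, ~(E | ~E).
~(E | ~E): α-rule — add ~E, ~~E.
× closes — contains both E and ~E.
All 1 branch closes.
Every branch closed, so the premises entail the conclusion.

Yes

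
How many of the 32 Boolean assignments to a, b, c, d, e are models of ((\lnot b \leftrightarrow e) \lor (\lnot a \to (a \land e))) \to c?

Initial set: {(((\lnot b \leftrightarrow e) \lor (\lnot a \to (a \land e))) \to c)}.
(((\lnot b \leftrightarrow e) \lor (\lnot a \to (a \land e))) \to c): β-rule — branch into \lnot ((\lnot b \leftrightarrow e) \lor (\lnot a \to (a \land e)))  //  c.
  branch 1 (add \lnot ((\lnot b \leftrightarrow e) \lor (\lnot a \to (a \land e)))):
    \lnot ((\lnot b \leftrightarrow e) \lor (\lnot a \to (a \land e))): α-rule — add \lnot (\lnot b \leftrightarrow e), \lnot (\lnot a \to (a \land e)).
    \lnot (\lnot a \to (a \land e)): α-rule — add \lnot a, \lnot (a \land e).
    \lnot (\lnot b \leftrightarrow e): β-rule — branch into \lnot b, \lnot e  //  \lnot \lnot b, e.
      branch 1.1 (add \lnot b, \lnot e):
        \lnot (a \land e): β-rule — branch into \lnot a  //  \lnot e.
          branch 1.1.1 (add \lnot a):
            ○ open, literals {a=false, b=false, e=false}.
          branch 1.1.2 (add \lnot e):
            ○ open, literals {a=false, b=false, e=false}.
      branch 1.2 (add \lnot \lnot b, e):
        \lnot (a \land e): β-rule — branch into \lnot a  //  \lnot e.
          branch 1.2.1 (add \lnot a):
            ○ open, literals {a=false, b=true, e=true}.
          branch 1.2.2 (add \lnot e):
            × closes — contains both e and \lnot e.
  branch 2 (add c):
    ○ open, literals {c=true}.
1 branch closed, 4 open.
Each open branch fixes some atoms; the unmentioned ones are free. Counting distinct full assignments: branch {a=false, b=false, e=false} (c, d) contributes 4 new; branch {a=false, b=false, e=false} (c, d) contributes 0 new; branch {a=false, b=true, e=true} (c, d) contributes 4 new; branch {c=true} (a, b, d, e) contributes 12 new. Total: 20.

20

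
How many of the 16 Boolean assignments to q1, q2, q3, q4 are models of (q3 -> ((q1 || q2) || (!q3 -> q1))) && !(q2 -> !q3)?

Initial set: {((q3 -> ((q1 || q2) || (!q3 -> q1))) && !(q2 -> !q3))}.
((q3 -> ((q1 || q2) || (!q3 -> q1))) && !(q2 -> !q3)): α-rule — add (q3 -> ((q1 || q2) || (!q3 -> q1))), !(q2 -> !q3).
!(q2 -> !q3): α-rule — add q2, !!q3.
(q3 -> ((q1 || q2) || (!q3 -> q1))): β-rule — branch into !q3  //  ((q1 || q2) || (!q3 -> q1)).
  branch 1 (add !q3):
    × closes — contains both q3 and !q3.
  branch 2 (add ((q1 || q2) || (!q3 -> q1))):
    ((q1 || q2) || (!q3 -> q1)): β-rule — branch into (q1 || q2)  //  (!q3 -> q1).
      branch 2.1 (add (q1 || q2)):
        (q1 || q2): β-rule — branch into q1  //  q2.
          branch 2.1.1 (add q1):
            ○ open, literals {q1=T, q2=T, q3=T}.
          branch 2.1.2 (add q2):
            ○ open, literals {q2=T, q3=T}.
      branch 2.2 (add (!q3 -> q1)):
        (!q3 -> q1): β-rule — branch into !!q3  //  q1.
          branch 2.2.1 (add !!q3):
            ○ open, literals {q2=T, q3=T}.
          branch 2.2.2 (add q1):
            ○ open, literals {q1=T, q2=T, q3=T}.
1 branch closed, 4 open.
Each open branch fixes some atoms; the unmentioned ones are free. Counting distinct full assignments: branch {q1=T, q2=T, q3=T} (q4) contributes 2 new; branch {q2=T, q3=T} (q1, q4) contributes 2 new; branch {q2=T, q3=T} (q1, q4) contributes 0 new; branch {q1=T, q2=T, q3=T} (q4) contributes 0 new. Total: 4.

4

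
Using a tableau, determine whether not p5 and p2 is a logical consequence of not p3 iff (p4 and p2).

No

Initial set: {T (not p3 iff (p4 and p2)); F (not p5 and p2)}.
T (not p3 iff (p4 and p2)): β-rule — branch into T not p3, T (p4 and p2)  //  F not p3, F (p4 and p2).
  branch 1 (add T not p3, T (p4 and p2)):
    T (p4 and p2): α-rule — add T p4, T p2.
    F (not p5 and p2): β-rule — branch into F not p5  //  F p2.
      branch 1.1 (add F not p5):
        ○ open, literals {p2=true, p3=false, p4=true, p5=true}.
      branch 1.2 (add F p2):
        × closes — contains both p2 and not p2.
  branch 2 (add F not p3, F (p4 and p2)):
    F (not p5 and p2): β-rule — branch into F not p5  //  F p2.
      branch 2.1 (add F not p5):
        F (p4 and p2): β-rule — branch into F p4  //  F p2.
          branch 2.1.1 (add F p4):
            ○ open, literals {p3=true, p4=false, p5=true}.
          branch 2.1.2 (add F p2):
            ○ open, literals {p2=false, p3=true, p5=true}.
      branch 2.2 (add F p2):
        F (p4 and p2): β-rule — branch into F p4  //  F p2.
          branch 2.2.1 (add F p4):
            ○ open, literals {p2=false, p3=true, p4=false}.
          branch 2.2.2 (add F p2):
            ○ open, literals {p2=false, p3=true}.
1 branch closed, 5 open.
An open branch gives a countermodel: p2=true, p3=false, p4=true, p5=true (unmentioned atoms arbitrary); the premises hold there but the conclusion fails.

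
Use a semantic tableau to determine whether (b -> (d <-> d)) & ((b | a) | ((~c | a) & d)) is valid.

Assume the negation and expand:
Initial set: {~((b -> (d <-> d)) & ((b | a) | ((~c | a) & d)))}.
~((b -> (d <-> d)) & ((b | a) | ((~c | a) & d))): β-rule — branch into ~(b -> (d <-> d))  //  ~((b | a) | ((~c | a) & d)).
  branch 1 (add ~(b -> (d <-> d))):
    ~(b -> (d <-> d)): α-rule — add b, ~(d <-> d).
    ~(d <-> d): β-rule — branch into d, ~d  //  ~d, d.
      branch 1.1 (add d, ~d):
        × closes — contains both d and ~d.
      branch 1.2 (add ~d, d):
        × closes — contains both d and ~d.
  branch 2 (add ~((b | a) | ((~c | a) & d))):
    ~((b | a) | ((~c | a) & d)): α-rule — add ~(b | a), ~((~c | a) & d).
    ~(b | a): α-rule — add ~b, ~a.
    ~((~c | a) & d): β-rule — branch into ~(~c | a)  //  ~d.
      branch 2.1 (add ~(~c | a)):
        ~(~c | a): α-rule — add ~~c, ~a.
        ○ open, literals {a=false, b=false, c=true}.
      branch 2.2 (add ~d):
        ○ open, literals {a=false, b=false, d=false}.
2 branches closed, 2 open.
An open branch gives a countermodel: a=false, b=false, c=true (unmentioned atoms arbitrary); under it the original formula is false.

Not valid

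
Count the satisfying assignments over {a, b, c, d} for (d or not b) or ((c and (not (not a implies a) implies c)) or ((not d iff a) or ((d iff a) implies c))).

Initial set: {((d or not b) or ((c and (not (not a implies a) implies c)) or ((not d iff a) or ((d iff a) implies c))))}.
((d or not b) or ((c and (not (not a implies a) implies c)) or ((not d iff a) or ((d iff a) implies c)))): β-rule — branch into (d or not b)  //  ((c and (not (not a implies a) implies c)) or ((not d iff a) or ((d iff a) implies c))).
  branch 1 (add (d or not b)):
    (d or not b): β-rule — branch into d  //  not b.
      branch 1.1 (add d):
        ○ open, literals {d=true}.
      branch 1.2 (add not b):
        ○ open, literals {b=false}.
  branch 2 (add ((c and (not (not a implies a) implies c)) or ((not d iff a) or ((d iff a) implies c)))):
    ((c and (not (not a implies a) implies c)) or ((not d iff a) or ((d iff a) implies c))): β-rule — branch into (c and (not (not a implies a) implies c))  //  ((not d iff a) or ((d iff a) implies c)).
      branch 2.1 (add (c and (not (not a implies a) implies c))):
        (c and (not (not a implies a) implies c)): α-rule — add c, (not (not a implies a) implies c).
        (not (not a implies a) implies c): β-rule — branch into not not (not a implies a)  //  c.
          branch 2.1.1 (add not not (not a implies a)):
            not not (not a implies a): β-rule — branch into not not a  //  a.
              branch 2.1.1.1 (add not not a):
                ○ open, literals {a=true, c=true}.
              branch 2.1.1.2 (add a):
                ○ open, literals {a=true, c=true}.
          branch 2.1.2 (add c):
            ○ open, literals {c=true}.
      branch 2.2 (add ((not d iff a) or ((d iff a) implies c))):
        ((not d iff a) or ((d iff a) implies c)): β-rule — branch into (not d iff a)  //  ((d iff a) implies c).
          branch 2.2.1 (add (not d iff a)):
            (not d iff a): β-rule — branch into not d, a  //  not not d, not a.
              branch 2.2.1.1 (add not d, a):
                ○ open, literals {a=true, d=false}.
              branch 2.2.1.2 (add not not d, not a):
                ○ open, literals {a=false, d=true}.
          branch 2.2.2 (add ((d iff a) implies c)):
            ((d iff a) implies c): β-rule — branch into not (d iff a)  //  c.
              branch 2.2.2.1 (add not (d iff a)):
                not (d iff a): β-rule — branch into d, not a  //  not d, a.
                  branch 2.2.2.1.1 (add d, not a):
                    ○ open, literals {a=false, d=true}.
                  branch 2.2.2.1.2 (add not d, a):
                    ○ open, literals {a=true, d=false}.
              branch 2.2.2.2 (add c):
                ○ open, literals {c=true}.
0 branches closed, 10 open.
Each open branch fixes some atoms; the unmentioned ones are free. Counting distinct full assignments: branch {d=true} (a, b, c) contributes 8 new; branch {b=false} (a, c, d) contributes 4 new; branch {a=true, c=true} (b, d) contributes 1 new; branch {a=true, c=true} (b, d) contributes 0 new; branch {c=true} (a, b, d) contributes 1 new; branch {a=true, d=false} (b, c) contributes 1 new; branch {a=false, d=true} (b, c) contributes 0 new; branch {a=false, d=true} (b, c) contributes 0 new; branch {a=true, d=false} (b, c) contributes 0 new; branch {c=true} (a, b, d) contributes 0 new. Total: 15.

15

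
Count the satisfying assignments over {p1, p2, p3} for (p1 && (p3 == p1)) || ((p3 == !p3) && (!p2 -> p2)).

Initial set: {T ((p1 && (p3 == p1)) || ((p3 == !p3) && (!p2 -> p2)))}.
T ((p1 && (p3 == p1)) || ((p3 == !p3) && (!p2 -> p2))): β-rule — branch into T (p1 && (p3 == p1))  //  T ((p3 == !p3) && (!p2 -> p2)).
  branch 1 (add T (p1 && (p3 == p1))):
    T (p1 && (p3 == p1)): α-rule — add T p1, T (p3 == p1).
    T (p3 == p1): β-rule — branch into T p3, T p1  //  F p3, F p1.
      branch 1.1 (add T p3, T p1):
        ○ open, literals {p1=1, p3=1}.
      branch 1.2 (add F p3, F p1):
        × closes — contains both p1 and !p1.
  branch 2 (add T ((p3 == !p3) && (!p2 -> p2))):
    T ((p3 == !p3) && (!p2 -> p2)): α-rule — add T (p3 == !p3), T (!p2 -> p2).
    T (p3 == !p3): β-rule — branch into T p3, T !p3  //  F p3, F !p3.
      branch 2.1 (add T p3, T !p3):
        × closes — contains both p3 and !p3.
      branch 2.2 (add F p3, F !p3):
        × closes — contains both p3 and !p3.
3 branches closed, 1 open.
Each open branch fixes some atoms; the unmentioned ones are free. Counting distinct full assignments: branch {p1=1, p3=1} (p2) contributes 2 new. Total: 2.

2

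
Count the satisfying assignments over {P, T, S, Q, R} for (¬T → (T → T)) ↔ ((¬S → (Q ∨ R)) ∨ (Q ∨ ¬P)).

Initial set: {((¬T → (T → T)) ↔ ((¬S → (Q ∨ R)) ∨ (Q ∨ ¬P)))}.
((¬T → (T → T)) ↔ ((¬S → (Q ∨ R)) ∨ (Q ∨ ¬P))): β-rule — branch into (¬T → (T → T)), ((¬S → (Q ∨ R)) ∨ (Q ∨ ¬P))  //  ¬(¬T → (T → T)), ¬((¬S → (Q ∨ R)) ∨ (Q ∨ ¬P)).
  branch 1 (add (¬T → (T → T)), ((¬S → (Q ∨ R)) ∨ (Q ∨ ¬P))):
    (¬T → (T → T)): β-rule — branch into ¬¬T  //  (T → T).
      branch 1.1 (add ¬¬T):
        ((¬S → (Q ∨ R)) ∨ (Q ∨ ¬P)): β-rule — branch into (¬S → (Q ∨ R))  //  (Q ∨ ¬P).
          branch 1.1.1 (add (¬S → (Q ∨ R))):
            (¬S → (Q ∨ R)): β-rule — branch into ¬¬S  //  (Q ∨ R).
              branch 1.1.1.1 (add ¬¬S):
                ○ open, literals {S=1, T=1}.
              branch 1.1.1.2 (add (Q ∨ R)):
                (Q ∨ R): β-rule — branch into Q  //  R.
                  branch 1.1.1.2.1 (add Q):
                    ○ open, literals {Q=1, T=1}.
                  branch 1.1.1.2.2 (add R):
                    ○ open, literals {R=1, T=1}.
          branch 1.1.2 (add (Q ∨ ¬P)):
            (Q ∨ ¬P): β-rule — branch into Q  //  ¬P.
              branch 1.1.2.1 (add Q):
                ○ open, literals {Q=1, T=1}.
              branch 1.1.2.2 (add ¬P):
                ○ open, literals {P=0, T=1}.
      branch 1.2 (add (T → T)):
        ((¬S → (Q ∨ R)) ∨ (Q ∨ ¬P)): β-rule — branch into (¬S → (Q ∨ R))  //  (Q ∨ ¬P).
          branch 1.2.1 (add (¬S → (Q ∨ R))):
            (T → T): β-rule — branch into ¬T  //  T.
              branch 1.2.1.1 (add ¬T):
                (¬S → (Q ∨ R)): β-rule — branch into ¬¬S  //  (Q ∨ R).
                  branch 1.2.1.1.1 (add ¬¬S):
                    ○ open, literals {S=1, T=0}.
                  branch 1.2.1.1.2 (add (Q ∨ R)):
                    (Q ∨ R): β-rule — branch into Q  //  R.
                      branch 1.2.1.1.2.1 (add Q):
                        ○ open, literals {Q=1, T=0}.
                      branch 1.2.1.1.2.2 (add R):
                        ○ open, literals {R=1, T=0}.
              branch 1.2.1.2 (add T):
                (¬S → (Q ∨ R)): β-rule — branch into ¬¬S  //  (Q ∨ R).
                  branch 1.2.1.2.1 (add ¬¬S):
                    ○ open, literals {S=1, T=1}.
                  branch 1.2.1.2.2 (add (Q ∨ R)):
                    (Q ∨ R): β-rule — branch into Q  //  R.
                      branch 1.2.1.2.2.1 (add Q):
                        ○ open, literals {Q=1, T=1}.
                      branch 1.2.1.2.2.2 (add R):
                        ○ open, literals {R=1, T=1}.
          branch 1.2.2 (add (Q ∨ ¬P)):
            (T → T): β-rule — branch into ¬T  //  T.
              branch 1.2.2.1 (add ¬T):
                (Q ∨ ¬P): β-rule — branch into Q  //  ¬P.
                  branch 1.2.2.1.1 (add Q):
                    ○ open, literals {Q=1, T=0}.
                  branch 1.2.2.1.2 (add ¬P):
                    ○ open, literals {P=0, T=0}.
              branch 1.2.2.2 (add T):
                (Q ∨ ¬P): β-rule — branch into Q  //  ¬P.
                  branch 1.2.2.2.1 (add Q):
                    ○ open, literals {Q=1, T=1}.
                  branch 1.2.2.2.2 (add ¬P):
                    ○ open, literals {P=0, T=1}.
  branch 2 (add ¬(¬T → (T → T)), ¬((¬S → (Q ∨ R)) ∨ (Q ∨ ¬P))):
    ¬(¬T → (T → T)): α-rule — add ¬T, ¬(T → T).
    ¬((¬S → (Q ∨ R)) ∨ (Q ∨ ¬P)): α-rule — add ¬(¬S → (Q ∨ R)), ¬(Q ∨ ¬P).
    ¬(T → T): α-rule — add T, ¬T.
    × closes — contains both T and ¬T.
1 branch closed, 15 open.
Each open branch fixes some atoms; the unmentioned ones are free. Counting distinct full assignments: branch {S=1, T=1} (P, Q, R) contributes 8 new; branch {Q=1, T=1} (P, S, R) contributes 4 new; branch {R=1, T=1} (P, S, Q) contributes 2 new; branch {Q=1, T=1} (P, S, R) contributes 0 new; branch {P=0, T=1} (S, Q, R) contributes 1 new; branch {S=1, T=0} (P, Q, R) contributes 8 new; branch {Q=1, T=0} (P, S, R) contributes 4 new; branch {R=1, T=0} (P, S, Q) contributes 2 new; branch {S=1, T=1} (P, Q, R) contributes 0 new; branch {Q=1, T=1} (P, S, R) contributes 0 new; branch {R=1, T=1} (P, S, Q) contributes 0 new; branch {Q=1, T=0} (P, S, R) contributes 0 new; branch {P=0, T=0} (S, Q, R) contributes 1 new; branch {Q=1, T=1} (P, S, R) contributes 0 new; branch {P=0, T=1} (S, Q, R) contributes 0 new. Total: 30.

30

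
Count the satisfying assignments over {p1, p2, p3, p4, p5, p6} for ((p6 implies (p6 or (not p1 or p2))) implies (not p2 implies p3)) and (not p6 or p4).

Initial set: {(((p6 implies (p6 or (not p1 or p2))) implies (not p2 implies p3)) and (not p6 or p4))}.
(((p6 implies (p6 or (not p1 or p2))) implies (not p2 implies p3)) and (not p6 or p4)): α-rule — add ((p6 implies (p6 or (not p1 or p2))) implies (not p2 implies p3)), (not p6 or p4).
((p6 implies (p6 or (not p1 or p2))) implies (not p2 implies p3)): β-rule — branch into not (p6 implies (p6 or (not p1 or p2)))  //  (not p2 implies p3).
  branch 1 (add not (p6 implies (p6 or (not p1 or p2)))):
    not (p6 implies (p6 or (not p1 or p2))): α-rule — add p6, not (p6 or (not p1 or p2)).
    not (p6 or (not p1 or p2)): α-rule — add not p6, not (not p1 or p2).
    × closes — contains both p6 and not p6.
  branch 2 (add (not p2 implies p3)):
    (not p6 or p4): β-rule — branch into not p6  //  p4.
      branch 2.1 (add not p6):
        (not p2 implies p3): β-rule — branch into not not p2  //  p3.
          branch 2.1.1 (add not not p2):
            ○ open, literals {p2=true, p6=false}.
          branch 2.1.2 (add p3):
            ○ open, literals {p3=true, p6=false}.
      branch 2.2 (add p4):
        (not p2 implies p3): β-rule — branch into not not p2  //  p3.
          branch 2.2.1 (add not not p2):
            ○ open, literals {p2=true, p4=true}.
          branch 2.2.2 (add p3):
            ○ open, literals {p3=true, p4=true}.
1 branch closed, 4 open.
Each open branch fixes some atoms; the unmentioned ones are free. Counting distinct full assignments: branch {p2=true, p6=false} (p1, p3, p4, p5) contributes 16 new; branch {p3=true, p6=false} (p1, p2, p4, p5) contributes 8 new; branch {p2=true, p4=true} (p1, p3, p5, p6) contributes 8 new; branch {p3=true, p4=true} (p1, p2, p5, p6) contributes 4 new. Total: 36.

36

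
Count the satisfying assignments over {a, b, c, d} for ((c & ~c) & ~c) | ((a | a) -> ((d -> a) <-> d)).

Initial set: {(((c & ~c) & ~c) | ((a | a) -> ((d -> a) <-> d)))}.
(((c & ~c) & ~c) | ((a | a) -> ((d -> a) <-> d))): β-rule — branch into ((c & ~c) & ~c)  //  ((a | a) -> ((d -> a) <-> d)).
  branch 1 (add ((c & ~c) & ~c)):
    ((c & ~c) & ~c): α-rule — add (c & ~c), ~c.
    (c & ~c): α-rule — add c, ~c.
    × closes — contains both c and ~c.
  branch 2 (add ((a | a) -> ((d -> a) <-> d))):
    ((a | a) -> ((d -> a) <-> d)): β-rule — branch into ~(a | a)  //  ((d -> a) <-> d).
      branch 2.1 (add ~(a | a)):
        ~(a | a): α-rule — add ~a, ~a.
        ○ open, literals {a=false}.
      branch 2.2 (add ((d -> a) <-> d)):
        ((d -> a) <-> d): β-rule — branch into (d -> a), d  //  ~(d -> a), ~d.
          branch 2.2.1 (add (d -> a), d):
            (d -> a): β-rule — branch into ~d  //  a.
              branch 2.2.1.1 (add ~d):
                × closes — contains both d and ~d.
              branch 2.2.1.2 (add a):
                ○ open, literals {a=true, d=true}.
          branch 2.2.2 (add ~(d -> a), ~d):
            ~(d -> a): α-rule — add d, ~a.
            × closes — contains both d and ~d.
3 branches closed, 2 open.
Each open branch fixes some atoms; the unmentioned ones are free. Counting distinct full assignments: branch {a=false} (b, c, d) contributes 8 new; branch {a=true, d=true} (b, c) contributes 4 new. Total: 12.

12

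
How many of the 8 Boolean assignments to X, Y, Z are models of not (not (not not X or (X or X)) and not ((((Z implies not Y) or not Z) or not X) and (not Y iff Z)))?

6

Initial set: {not (not (not not X or (X or X)) and not ((((Z implies not Y) or not Z) or not X) and (not Y iff Z)))}.
not (not (not not X or (X or X)) and not ((((Z implies not Y) or not Z) or not X) and (not Y iff Z))): β-rule — branch into not not (not not X or (X or X))  //  not not ((((Z implies not Y) or not Z) or not X) and (not Y iff Z)).
  branch 1 (add not not (not not X or (X or X))):
    not not (not not X or (X or X)): β-rule — branch into not not X  //  (X or X).
      branch 1.1 (add not not X):
        not not X: drop double negation, giving X.
        ○ open, literals {X=1}.
      branch 1.2 (add (X or X)):
        (X or X): β-rule — branch into X  //  X.
          branch 1.2.1 (add X):
            ○ open, literals {X=1}.
          branch 1.2.2 (add X):
            ○ open, literals {X=1}.
  branch 2 (add not not ((((Z implies not Y) or not Z) or not X) and (not Y iff Z))):
    not not ((((Z implies not Y) or not Z) or not X) and (not Y iff Z)): α-rule — add (((Z implies not Y) or not Z) or not X), (not Y iff Z).
    (((Z implies not Y) or not Z) or not X): β-rule — branch into ((Z implies not Y) or not Z)  //  not X.
      branch 2.1 (add ((Z implies not Y) or not Z)):
        (not Y iff Z): β-rule — branch into not Y, Z  //  not not Y, not Z.
          branch 2.1.1 (add not Y, Z):
            ((Z implies not Y) or not Z): β-rule — branch into (Z implies not Y)  //  not Z.
              branch 2.1.1.1 (add (Z implies not Y)):
                (Z implies not Y): β-rule — branch into not Z  //  not Y.
                  branch 2.1.1.1.1 (add not Z):
                    × closes — contains both Z and not Z.
                  branch 2.1.1.1.2 (add not Y):
                    ○ open, literals {Y=0, Z=1}.
              branch 2.1.1.2 (add not Z):
                × closes — contains both Z and not Z.
          branch 2.1.2 (add not not Y, not Z):
            ((Z implies not Y) or not Z): β-rule — branch into (Z implies not Y)  //  not Z.
              branch 2.1.2.1 (add (Z implies not Y)):
                (Z implies not Y): β-rule — branch into not Z  //  not Y.
                  branch 2.1.2.1.1 (add not Z):
                    ○ open, literals {Y=1, Z=0}.
                  branch 2.1.2.1.2 (add not Y):
                    × closes — contains both Y and not Y.
              branch 2.1.2.2 (add not Z):
                ○ open, literals {Y=1, Z=0}.
      branch 2.2 (add not X):
        (not Y iff Z): β-rule — branch into not Y, Z  //  not not Y, not Z.
          branch 2.2.1 (add not Y, Z):
            ○ open, literals {X=0, Y=0, Z=1}.
          branch 2.2.2 (add not not Y, not Z):
            ○ open, literals {X=0, Y=1, Z=0}.
3 branches closed, 8 open.
Each open branch fixes some atoms; the unmentioned ones are free. Counting distinct full assignments: branch {X=1} (Y, Z) contributes 4 new; branch {X=1} (Y, Z) contributes 0 new; branch {X=1} (Y, Z) contributes 0 new; branch {Y=0, Z=1} (X) contributes 1 new; branch {Y=1, Z=0} (X) contributes 1 new; branch {Y=1, Z=0} (X) contributes 0 new; branch {X=0, Y=0, Z=1} (none free) contributes 0 new; branch {X=0, Y=1, Z=0} (none free) contributes 0 new. Total: 6.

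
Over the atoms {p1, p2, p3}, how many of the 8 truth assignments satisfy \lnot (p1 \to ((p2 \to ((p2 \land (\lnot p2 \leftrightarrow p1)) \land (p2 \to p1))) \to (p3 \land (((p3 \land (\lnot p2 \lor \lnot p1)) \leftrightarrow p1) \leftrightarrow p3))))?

1

Initial set: {\lnot (p1 \to ((p2 \to ((p2 \land (\lnot p2 \leftrightarrow p1)) \land (p2 \to p1))) \to (p3 \land (((p3 \land (\lnot p2 \lor \lnot p1)) \leftrightarrow p1) \leftrightarrow p3))))}.
\lnot (p1 \to ((p2 \to ((p2 \land (\lnot p2 \leftrightarrow p1)) \land (p2 \to p1))) \to (p3 \land (((p3 \land (\lnot p2 \lor \lnot p1)) \leftrightarrow p1) \leftrightarrow p3)))): α-rule — add p1, \lnot ((p2 \to ((p2 \land (\lnot p2 \leftrightarrow p1)) \land (p2 \to p1))) \to (p3 \land (((p3 \land (\lnot p2 \lor \lnot p1)) \leftrightarrow p1) \leftrightarrow p3))).
\lnot ((p2 \to ((p2 \land (\lnot p2 \leftrightarrow p1)) \land (p2 \to p1))) \to (p3 \land (((p3 \land (\lnot p2 \lor \lnot p1)) \leftrightarrow p1) \leftrightarrow p3))): α-rule — add (p2 \to ((p2 \land (\lnot p2 \leftrightarrow p1)) \land (p2 \to p1))), \lnot (p3 \land (((p3 \land (\lnot p2 \lor \lnot p1)) \leftrightarrow p1) \leftrightarrow p3)).
(p2 \to ((p2 \land (\lnot p2 \leftrightarrow p1)) \land (p2 \to p1))): β-rule — branch into \lnot p2  //  ((p2 \land (\lnot p2 \leftrightarrow p1)) \land (p2 \to p1)).
  branch 1 (add \lnot p2):
    \lnot (p3 \land (((p3 \land (\lnot p2 \lor \lnot p1)) \leftrightarrow p1) \leftrightarrow p3)): β-rule — branch into \lnot p3  //  \lnot (((p3 \land (\lnot p2 \lor \lnot p1)) \leftrightarrow p1) \leftrightarrow p3).
      branch 1.1 (add \lnot p3):
        ○ open, literals {p1=1, p2=0, p3=0}.
      branch 1.2 (add \lnot (((p3 \land (\lnot p2 \lor \lnot p1)) \leftrightarrow p1) \leftrightarrow p3)):
        \lnot (((p3 \land (\lnot p2 \lor \lnot p1)) \leftrightarrow p1) \leftrightarrow p3): β-rule — branch into ((p3 \land (\lnot p2 \lor \lnot p1)) \leftrightarrow p1), \lnot p3  //  \lnot ((p3 \land (\lnot p2 \lor \lnot p1)) \leftrightarrow p1), p3.
          branch 1.2.1 (add ((p3 \land (\lnot p2 \lor \lnot p1)) \leftrightarrow p1), \lnot p3):
            ((p3 \land (\lnot p2 \lor \lnot p1)) \leftrightarrow p1): β-rule — branch into (p3 \land (\lnot p2 \lor \lnot p1)), p1  //  \lnot (p3 \land (\lnot p2 \lor \lnot p1)), \lnot p1.
              branch 1.2.1.1 (add (p3 \land (\lnot p2 \lor \lnot p1)), p1):
                (p3 \land (\lnot p2 \lor \lnot p1)): α-rule — add p3, (\lnot p2 \lor \lnot p1).
                × closes — contains both p3 and \lnot p3.
              branch 1.2.1.2 (add \lnot (p3 \land (\lnot p2 \lor \lnot p1)), \lnot p1):
                × closes — contains both p1 and \lnot p1.
          branch 1.2.2 (add \lnot ((p3 \land (\lnot p2 \lor \lnot p1)) \leftrightarrow p1), p3):
            \lnot ((p3 \land (\lnot p2 \lor \lnot p1)) \leftrightarrow p1): β-rule — branch into (p3 \land (\lnot p2 \lor \lnot p1)), \lnot p1  //  \lnot (p3 \land (\lnot p2 \lor \lnot p1)), p1.
              branch 1.2.2.1 (add (p3 \land (\lnot p2 \lor \lnot p1)), \lnot p1):
                × closes — contains both p1 and \lnot p1.
              branch 1.2.2.2 (add \lnot (p3 \land (\lnot p2 \lor \lnot p1)), p1):
                \lnot (p3 \land (\lnot p2 \lor \lnot p1)): β-rule — branch into \lnot p3  //  \lnot (\lnot p2 \lor \lnot p1).
                  branch 1.2.2.2.1 (add \lnot p3):
                    × closes — contains both p3 and \lnot p3.
                  branch 1.2.2.2.2 (add \lnot (\lnot p2 \lor \lnot p1)):
                    \lnot (\lnot p2 \lor \lnot p1): α-rule — add \lnot \lnot p2, \lnot \lnot p1.
                    × closes — contains both p2 and \lnot p2.
  branch 2 (add ((p2 \land (\lnot p2 \leftrightarrow p1)) \land (p2 \to p1))):
    ((p2 \land (\lnot p2 \leftrightarrow p1)) \land (p2 \to p1)): α-rule — add (p2 \land (\lnot p2 \leftrightarrow p1)), (p2 \to p1).
    (p2 \land (\lnot p2 \leftrightarrow p1)): α-rule — add p2, (\lnot p2 \leftrightarrow p1).
    \lnot (p3 \land (((p3 \land (\lnot p2 \lor \lnot p1)) \leftrightarrow p1) \leftrightarrow p3)): β-rule — branch into \lnot p3  //  \lnot (((p3 \land (\lnot p2 \lor \lnot p1)) \leftrightarrow p1) \leftrightarrow p3).
      branch 2.1 (add \lnot p3):
        (p2 \to p1): β-rule — branch into \lnot p2  //  p1.
          branch 2.1.1 (add \lnot p2):
            × closes — contains both p2 and \lnot p2.
          branch 2.1.2 (add p1):
            (\lnot p2 \leftrightarrow p1): β-rule — branch into \lnot p2, p1  //  \lnot \lnot p2, \lnot p1.
              branch 2.1.2.1 (add \lnot p2, p1):
                × closes — contains both p2 and \lnot p2.
              branch 2.1.2.2 (add \lnot \lnot p2, \lnot p1):
                × closes — contains both p1 and \lnot p1.
      branch 2.2 (add \lnot (((p3 \land (\lnot p2 \lor \lnot p1)) \leftrightarrow p1) \leftrightarrow p3)):
        (p2 \to p1): β-rule — branch into \lnot p2  //  p1.
          branch 2.2.1 (add \lnot p2):
            × closes — contains both p2 and \lnot p2.
          branch 2.2.2 (add p1):
            (\lnot p2 \leftrightarrow p1): β-rule — branch into \lnot p2, p1  //  \lnot \lnot p2, \lnot p1.
              branch 2.2.2.1 (add \lnot p2, p1):
                × closes — contains both p2 and \lnot p2.
              branch 2.2.2.2 (add \lnot \lnot p2, \lnot p1):
                × closes — contains both p1 and \lnot p1.
11 branches closed, 1 open.
Each open branch fixes some atoms; the unmentioned ones are free. Counting distinct full assignments: branch {p1=1, p2=0, p3=0} (none free) contributes 1 new. Total: 1.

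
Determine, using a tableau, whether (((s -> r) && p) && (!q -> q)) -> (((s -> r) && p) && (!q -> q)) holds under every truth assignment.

Valid

Assume the negation and expand:
Initial set: {!((((s -> r) && p) && (!q -> q)) -> (((s -> r) && p) && (!q -> q)))}.
!((((s -> r) && p) && (!q -> q)) -> (((s -> r) && p) && (!q -> q))): α-rule — add (((s -> r) && p) && (!q -> q)), !(((s -> r) && p) && (!q -> q)).
(((s -> r) && p) && (!q -> q)): α-rule — add ((s -> r) && p), (!q -> q).
((s -> r) && p): α-rule — add (s -> r), p.
!(((s -> r) && p) && (!q -> q)): β-rule — branch into !((s -> r) && p)  //  !(!q -> q).
  branch 1 (add !((s -> r) && p)):
    (!q -> q): β-rule — branch into !!q  //  q.
      branch 1.1 (add !!q):
        (s -> r): β-rule — branch into !s  //  r.
          branch 1.1.1 (add !s):
            !((s -> r) && p): β-rule — branch into !(s -> r)  //  !p.
              branch 1.1.1.1 (add !(s -> r)):
                !(s -> r): α-rule — add s, !r.
                × closes — contains both s and !s.
              branch 1.1.1.2 (add !p):
                × closes — contains both p and !p.
          branch 1.1.2 (add r):
            !((s -> r) && p): β-rule — branch into !(s -> r)  //  !p.
              branch 1.1.2.1 (add !(s -> r)):
                !(s -> r): α-rule — add s, !r.
                × closes — contains both r and !r.
              branch 1.1.2.2 (add !p):
                × closes — contains both p and !p.
      branch 1.2 (add q):
        (s -> r): β-rule — branch into !s  //  r.
          branch 1.2.1 (add !s):
            !((s -> r) && p): β-rule — branch into !(s -> r)  //  !p.
              branch 1.2.1.1 (add !(s -> r)):
                !(s -> r): α-rule — add s, !r.
                × closes — contains both s and !s.
              branch 1.2.1.2 (add !p):
                × closes — contains both p and !p.
          branch 1.2.2 (add r):
            !((s -> r) && p): β-rule — branch into !(s -> r)  //  !p.
              branch 1.2.2.1 (add !(s -> r)):
                !(s -> r): α-rule — add s, !r.
                × closes — contains both r and !r.
              branch 1.2.2.2 (add !p):
                × closes — contains both p and !p.
  branch 2 (add !(!q -> q)):
    !(!q -> q): α-rule — add !q, !q.
    (!q -> q): β-rule — branch into !!q  //  q.
      branch 2.1 (add !!q):
        × closes — contains both q and !q.
      branch 2.2 (add q):
        × closes — contains both q and !q.
All 10 branches close.
Every branch closed, so the negation is unsatisfiable and the formula is valid.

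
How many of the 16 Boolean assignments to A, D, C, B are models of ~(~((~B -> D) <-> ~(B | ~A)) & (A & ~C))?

13

Initial set: {~(~((~B -> D) <-> ~(B | ~A)) & (A & ~C))}.
~(~((~B -> D) <-> ~(B | ~A)) & (A & ~C)): β-rule — branch into ~~((~B -> D) <-> ~(B | ~A))  //  ~(A & ~C).
  branch 1 (add ~~((~B -> D) <-> ~(B | ~A))):
    ~~((~B -> D) <-> ~(B | ~A)): β-rule — branch into (~B -> D), ~(B | ~A)  //  ~(~B -> D), ~~(B | ~A).
      branch 1.1 (add (~B -> D), ~(B | ~A)):
        ~(B | ~A): α-rule — add ~B, ~~A.
        (~B -> D): β-rule — branch into ~~B  //  D.
          branch 1.1.1 (add ~~B):
            × closes — contains both B and ~B.
          branch 1.1.2 (add D):
            ○ open, literals {A=1, B=0, D=1}.
      branch 1.2 (add ~(~B -> D), ~~(B | ~A)):
        ~(~B -> D): α-rule — add ~B, ~D.
        ~~(B | ~A): β-rule — branch into B  //  ~A.
          branch 1.2.1 (add B):
            × closes — contains both B and ~B.
          branch 1.2.2 (add ~A):
            ○ open, literals {A=0, B=0, D=0}.
  branch 2 (add ~(A & ~C)):
    ~(A & ~C): β-rule — branch into ~A  //  ~~C.
      branch 2.1 (add ~A):
        ○ open, literals {A=0}.
      branch 2.2 (add ~~C):
        ○ open, literals {C=1}.
2 branches closed, 4 open.
Each open branch fixes some atoms; the unmentioned ones are free. Counting distinct full assignments: branch {A=1, B=0, D=1} (C) contributes 2 new; branch {A=0, B=0, D=0} (C) contributes 2 new; branch {A=0} (D, C, B) contributes 6 new; branch {C=1} (A, D, B) contributes 3 new. Total: 13.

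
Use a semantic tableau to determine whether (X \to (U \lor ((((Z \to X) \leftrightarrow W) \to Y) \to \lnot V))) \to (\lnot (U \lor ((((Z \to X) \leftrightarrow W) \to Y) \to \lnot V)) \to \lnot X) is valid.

Assume the negation and expand:
Initial set: {\lnot ((X \to (U \lor ((((Z \to X) \leftrightarrow W) \to Y) \to \lnot V))) \to (\lnot (U \lor ((((Z \to X) \leftrightarrow W) \to Y) \to \lnot V)) \to \lnot X))}.
\lnot ((X \to (U \lor ((((Z \to X) \leftrightarrow W) \to Y) \to \lnot V))) \to (\lnot (U \lor ((((Z \to X) \leftrightarrow W) \to Y) \to \lnot V)) \to \lnot X)): α-rule — add (X \to (U \lor ((((Z \to X) \leftrightarrow W) \to Y) \to \lnot V))), \lnot (\lnot (U \lor ((((Z \to X) \leftrightarrow W) \to Y) \to \lnot V)) \to \lnot X).
\lnot (\lnot (U \lor ((((Z \to X) \leftrightarrow W) \to Y) \to \lnot V)) \to \lnot X): α-rule — add \lnot (U \lor ((((Z \to X) \leftrightarrow W) \to Y) \to \lnot V)), \lnot \lnot X.
\lnot (U \lor ((((Z \to X) \leftrightarrow W) \to Y) \to \lnot V)): α-rule — add \lnot U, \lnot ((((Z \to X) \leftrightarrow W) \to Y) \to \lnot V).
\lnot ((((Z \to X) \leftrightarrow W) \to Y) \to \lnot V): α-rule — add (((Z \to X) \leftrightarrow W) \to Y), \lnot \lnot V.
(X \to (U \lor ((((Z \to X) \leftrightarrow W) \to Y) \to \lnot V))): β-rule — branch into \lnot X  //  (U \lor ((((Z \to X) \leftrightarrow W) \to Y) \to \lnot V)).
  branch 1 (add \lnot X):
    × closes — contains both X and \lnot X.
  branch 2 (add (U \lor ((((Z \to X) \leftrightarrow W) \to Y) \to \lnot V))):
    (((Z \to X) \leftrightarrow W) \to Y): β-rule — branch into \lnot ((Z \to X) \leftrightarrow W)  //  Y.
      branch 2.1 (add \lnot ((Z \to X) \leftrightarrow W)):
        (U \lor ((((Z \to X) \leftrightarrow W) \to Y) \to \lnot V)): β-rule — branch into U  //  ((((Z \to X) \leftrightarrow W) \to Y) \to \lnot V).
          branch 2.1.1 (add U):
            × closes — contains both U and \lnot U.
          branch 2.1.2 (add ((((Z \to X) \leftrightarrow W) \to Y) \to \lnot V)):
            \lnot ((Z \to X) \leftrightarrow W): β-rule — branch into (Z \to X), \lnot W  //  \lnot (Z \to X), W.
              branch 2.1.2.1 (add (Z \to X), \lnot W):
                ((((Z \to X) \leftrightarrow W) \to Y) \to \lnot V): β-rule — branch into \lnot (((Z \to X) \leftrightarrow W) \to Y)  //  \lnot V.
                  branch 2.1.2.1.1 (add \lnot (((Z \to X) \leftrightarrow W) \to Y)):
                    \lnot (((Z \to X) \leftrightarrow W) \to Y): α-rule — add ((Z \to X) \leftrightarrow W), \lnot Y.
                    (Z \to X): β-rule — branch into \lnot Z  //  X.
                      branch 2.1.2.1.1.1 (add \lnot Z):
                        ((Z \to X) \leftrightarrow W): β-rule — branch into (Z \to X), W  //  \lnot (Z \to X), \lnot W.
                          branch 2.1.2.1.1.1.1 (add (Z \to X), W):
                            × closes — contains both W and \lnot W.
                          branch 2.1.2.1.1.1.2 (add \lnot (Z \to X), \lnot W):
                            \lnot (Z \to X): α-rule — add Z, \lnot X.
                            × closes — contains both Z and \lnot Z.
                      branch 2.1.2.1.1.2 (add X):
                        ((Z \to X) \leftrightarrow W): β-rule — branch into (Z \to X), W  //  \lnot (Z \to X), \lnot W.
                          branch 2.1.2.1.1.2.1 (add (Z \to X), W):
                            × closes — contains both W and \lnot W.
                          branch 2.1.2.1.1.2.2 (add \lnot (Z \to X), \lnot W):
                            \lnot (Z \to X): α-rule — add Z, \lnot X.
                            × closes — contains both X and \lnot X.
                  branch 2.1.2.1.2 (add \lnot V):
                    × closes — contains both V and \lnot V.
              branch 2.1.2.2 (add \lnot (Z \to X), W):
                \lnot (Z \to X): α-rule — add Z, \lnot X.
                × closes — contains both X and \lnot X.
      branch 2.2 (add Y):
        (U \lor ((((Z \to X) \leftrightarrow W) \to Y) \to \lnot V)): β-rule — branch into U  //  ((((Z \to X) \leftrightarrow W) \to Y) \to \lnot V).
          branch 2.2.1 (add U):
            × closes — contains both U and \lnot U.
          branch 2.2.2 (add ((((Z \to X) \leftrightarrow W) \to Y) \to \lnot V)):
            ((((Z \to X) \leftrightarrow W) \to Y) \to \lnot V): β-rule — branch into \lnot (((Z \to X) \leftrightarrow W) \to Y)  //  \lnot V.
              branch 2.2.2.1 (add \lnot (((Z \to X) \leftrightarrow W) \to Y)):
                \lnot (((Z \to X) \leftrightarrow W) \to Y): α-rule — add ((Z \to X) \leftrightarrow W), \lnot Y.
                × closes — contains both Y and \lnot Y.
              branch 2.2.2.2 (add \lnot V):
                × closes — contains both V and \lnot V.
All 11 branches close.
Every branch closed, so the negation is unsatisfiable and the formula is valid.

Valid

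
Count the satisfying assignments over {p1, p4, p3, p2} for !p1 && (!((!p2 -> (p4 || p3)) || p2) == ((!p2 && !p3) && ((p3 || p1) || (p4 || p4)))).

6

Initial set: {T (!p1 && (!((!p2 -> (p4 || p3)) || p2) == ((!p2 && !p3) && ((p3 || p1) || (p4 || p4)))))}.
T (!p1 && (!((!p2 -> (p4 || p3)) || p2) == ((!p2 && !p3) && ((p3 || p1) || (p4 || p4))))): α-rule — add T !p1, T (!((!p2 -> (p4 || p3)) || p2) == ((!p2 && !p3) && ((p3 || p1) || (p4 || p4)))).
T (!((!p2 -> (p4 || p3)) || p2) == ((!p2 && !p3) && ((p3 || p1) || (p4 || p4)))): β-rule — branch into T !((!p2 -> (p4 || p3)) || p2), T ((!p2 && !p3) && ((p3 || p1) || (p4 || p4)))  //  F !((!p2 -> (p4 || p3)) || p2), F ((!p2 && !p3) && ((p3 || p1) || (p4 || p4))).
  branch 1 (add T !((!p2 -> (p4 || p3)) || p2), T ((!p2 && !p3) && ((p3 || p1) || (p4 || p4)))):
    T !((!p2 -> (p4 || p3)) || p2): α-rule — add F (!p2 -> (p4 || p3)), F p2.
    T ((!p2 && !p3) && ((p3 || p1) || (p4 || p4))): α-rule — add T (!p2 && !p3), T ((p3 || p1) || (p4 || p4)).
    F (!p2 -> (p4 || p3)): α-rule — add T !p2, F (p4 || p3).
    T (!p2 && !p3): α-rule — add T !p2, T !p3.
    F (p4 || p3): α-rule — add F p4, F p3.
    T ((p3 || p1) || (p4 || p4)): β-rule — branch into T (p3 || p1)  //  T (p4 || p4).
      branch 1.1 (add T (p3 || p1)):
        T (p3 || p1): β-rule — branch into T p3  //  T p1.
          branch 1.1.1 (add T p3):
            × closes — contains both p3 and !p3.
          branch 1.1.2 (add T p1):
            × closes — contains both p1 and !p1.
      branch 1.2 (add T (p4 || p4)):
        T (p4 || p4): β-rule — branch into T p4  //  T p4.
          branch 1.2.1 (add T p4):
            × closes — contains both p4 and !p4.
          branch 1.2.2 (add T p4):
            × closes — contains both p4 and !p4.
  branch 2 (add F !((!p2 -> (p4 || p3)) || p2), F ((!p2 && !p3) && ((p3 || p1) || (p4 || p4)))):
    F !((!p2 -> (p4 || p3)) || p2): β-rule — branch into T (!p2 -> (p4 || p3))  //  T p2.
      branch 2.1 (add T (!p2 -> (p4 || p3))):
        F ((!p2 && !p3) && ((p3 || p1) || (p4 || p4))): β-rule — branch into F (!p2 && !p3)  //  F ((p3 || p1) || (p4 || p4)).
          branch 2.1.1 (add F (!p2 && !p3)):
            T (!p2 -> (p4 || p3)): β-rule — branch into F !p2  //  T (p4 || p3).
              branch 2.1.1.1 (add F !p2):
                F (!p2 && !p3): β-rule — branch into F !p2  //  F !p3.
                  branch 2.1.1.1.1 (add F !p2):
                    ○ open, literals {p1=false, p2=true}.
                  branch 2.1.1.1.2 (add F !p3):
                    ○ open, literals {p1=false, p2=true, p3=true}.
              branch 2.1.1.2 (add T (p4 || p3)):
                F (!p2 && !p3): β-rule — branch into F !p2  //  F !p3.
                  branch 2.1.1.2.1 (add F !p2):
                    T (p4 || p3): β-rule — branch into T p4  //  T p3.
                      branch 2.1.1.2.1.1 (add T p4):
                        ○ open, literals {p1=false, p2=true, p4=true}.
                      branch 2.1.1.2.1.2 (add T p3):
                        ○ open, literals {p1=false, p2=true, p3=true}.
                  branch 2.1.1.2.2 (add F !p3):
                    T (p4 || p3): β-rule — branch into T p4  //  T p3.
                      branch 2.1.1.2.2.1 (add T p4):
                        ○ open, literals {p1=false, p3=true, p4=true}.
                      branch 2.1.1.2.2.2 (add T p3):
                        ○ open, literals {p1=false, p3=true}.
          branch 2.1.2 (add F ((p3 || p1) || (p4 || p4))):
            F ((p3 || p1) || (p4 || p4)): α-rule — add F (p3 || p1), F (p4 || p4).
            F (p3 || p1): α-rule — add F p3, F p1.
            F (p4 || p4): α-rule — add F p4, F p4.
            T (!p2 -> (p4 || p3)): β-rule — branch into F !p2  //  T (p4 || p3).
              branch 2.1.2.1 (add F !p2):
                ○ open, literals {p1=false, p2=true, p3=false, p4=false}.
              branch 2.1.2.2 (add T (p4 || p3)):
                T (p4 || p3): β-rule — branch into T p4  //  T p3.
                  branch 2.1.2.2.1 (add T p4):
                    × closes — contains both p4 and !p4.
                  branch 2.1.2.2.2 (add T p3):
                    × closes — contains both p3 and !p3.
      branch 2.2 (add T p2):
        F ((!p2 && !p3) && ((p3 || p1) || (p4 || p4))): β-rule — branch into F (!p2 && !p3)  //  F ((p3 || p1) || (p4 || p4)).
          branch 2.2.1 (add F (!p2 && !p3)):
            F (!p2 && !p3): β-rule — branch into F !p2  //  F !p3.
              branch 2.2.1.1 (add F !p2):
                ○ open, literals {p1=false, p2=true}.
              branch 2.2.1.2 (add F !p3):
                ○ open, literals {p1=false, p2=true, p3=true}.
          branch 2.2.2 (add F ((p3 || p1) || (p4 || p4))):
            F ((p3 || p1) || (p4 || p4)): α-rule — add F (p3 || p1), F (p4 || p4).
            F (p3 || p1): α-rule — add F p3, F p1.
            F (p4 || p4): α-rule — add F p4, F p4.
            ○ open, literals {p1=false, p2=true, p3=false, p4=false}.
6 branches closed, 10 open.
Each open branch fixes some atoms; the unmentioned ones are free. Counting distinct full assignments: branch {p1=false, p2=true} (p4, p3) contributes 4 new; branch {p1=false, p2=true, p3=true} (p4) contributes 0 new; branch {p1=false, p2=true, p4=true} (p3) contributes 0 new; branch {p1=false, p2=true, p3=true} (p4) contributes 0 new; branch {p1=false, p3=true, p4=true} (p2) contributes 1 new; branch {p1=false, p3=true} (p4, p2) contributes 1 new; branch {p1=false, p2=true, p3=false, p4=false} (none free) contributes 0 new; branch {p1=false, p2=true} (p4, p3) contributes 0 new; branch {p1=false, p2=true, p3=true} (p4) contributes 0 new; branch {p1=false, p2=true, p3=false, p4=false} (none free) contributes 0 new. Total: 6.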